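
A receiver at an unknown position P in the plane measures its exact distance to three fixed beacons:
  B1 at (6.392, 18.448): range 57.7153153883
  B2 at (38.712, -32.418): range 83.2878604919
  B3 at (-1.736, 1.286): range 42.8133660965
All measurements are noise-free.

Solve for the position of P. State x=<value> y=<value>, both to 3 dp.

eq1: (x − 6.392)² + (y − 18.448)² = 57.7153153883²
eq2: (x − 38.712)² + (y + 32.418)² = 83.2878604919²
eq3: (x + 1.736)² + (y − 1.286)² = 42.8133660965²
eq2−eq1, eq2−eq3 (x²,y² cancel):
  -64.640·x + 101.732·y = 1437.450775
  -80.896·x + 67.408·y = 2559.005213
det = -64.640·67.408 − 101.732·-80.896 = 3872.458752
x = (1437.450775·67.408 − 101.732·2559.005213) / 3872.458752 = -42.204978
y = (-64.640·2559.005213 − 1437.450775·-80.896) / 3872.458752 = -12.687050

x=-42.205 y=-12.687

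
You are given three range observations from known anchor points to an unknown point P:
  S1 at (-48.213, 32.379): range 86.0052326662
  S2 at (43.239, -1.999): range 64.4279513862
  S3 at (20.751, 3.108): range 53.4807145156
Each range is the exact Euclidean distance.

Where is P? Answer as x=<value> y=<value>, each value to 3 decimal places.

x=-6.566 y=-42.870

eq1: (x + 48.213)² + (y − 32.379)² = 86.0052326662²
eq2: (x − 43.239)² + (y + 1.999)² = 64.4279513862²
eq3: (x − 20.751)² + (y − 3.108)² = 53.4807145156²
eq3−eq2, eq3−eq1 (x²,y² cancel):
  44.976·x − 10.214·y = 142.569362
  -137.928·x + 58.542·y = -1604.083876
det = 44.976·58.542 − -10.214·-137.928 = 1224.188400
x = (142.569362·58.542 − -10.214·-1604.083876) / 1224.188400 = -6.565833
y = (44.976·-1604.083876 − 142.569362·-137.928) / 1224.188400 = -42.870010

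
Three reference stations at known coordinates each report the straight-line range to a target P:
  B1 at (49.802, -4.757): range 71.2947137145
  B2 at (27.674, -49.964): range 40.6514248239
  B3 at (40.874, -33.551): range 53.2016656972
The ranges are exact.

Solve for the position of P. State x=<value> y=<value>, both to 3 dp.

x=-11.868 y=-40.531

eq1: (x − 49.802)² + (y + 4.757)² = 71.2947137145²
eq2: (x − 27.674)² + (y + 49.964)² = 40.6514248239²
eq3: (x − 40.874)² + (y + 33.551)² = 53.2016656972²
eq3−eq1, eq3−eq2 (x²,y² cancel):
  17.856·x + 57.588·y = -2546.004195
  -26.400·x − 32.826·y = 1643.776988
det = 17.856·-32.826 − 57.588·-26.400 = 934.182144
x = (-2546.004195·-32.826 − 57.588·1643.776988) / 934.182144 = -11.867809
y = (17.856·1643.776988 − -2546.004195·-26.400) / 934.182144 = -40.530885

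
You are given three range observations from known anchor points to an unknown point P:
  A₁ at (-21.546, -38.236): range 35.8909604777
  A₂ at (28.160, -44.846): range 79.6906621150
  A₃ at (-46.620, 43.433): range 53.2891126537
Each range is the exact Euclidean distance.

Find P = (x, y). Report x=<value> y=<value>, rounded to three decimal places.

x=-43.390 y=-9.758

eq1: (x + 21.546)² + (y + 38.236)² = 35.8909604777²
eq2: (x − 28.160)² + (y + 44.846)² = 79.6906621150²
eq3: (x + 46.620)² + (y − 43.433)² = 53.2891126537²
eq2−eq1, eq2−eq3 (x²,y² cancel):
  -99.412·x + 13.220·y = 4184.513080
  -149.560·x + 176.558·y = 4766.572674
det = -99.412·176.558 − 13.220·-149.560 = -15574.800696
x = (4184.513080·176.558 − 13.220·4766.572674) / -15574.800696 = -43.390293
y = (-99.412·4766.572674 − 4184.513080·-149.560) / -15574.800696 = -9.758151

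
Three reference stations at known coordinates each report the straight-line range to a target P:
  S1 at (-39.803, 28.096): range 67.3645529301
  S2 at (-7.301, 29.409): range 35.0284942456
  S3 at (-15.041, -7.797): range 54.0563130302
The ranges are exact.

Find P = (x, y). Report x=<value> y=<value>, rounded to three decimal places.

eq1: (x + 39.803)² + (y − 28.096)² = 67.3645529301²
eq2: (x + 7.301)² + (y − 29.409)² = 35.0284942456²
eq3: (x + 15.041)² + (y + 7.797)² = 54.0563130302²
eq1−eq2, eq1−eq3 (x²,y² cancel):
  65.004·x + 2.626·y = 1855.517439
  49.524·x − 71.786·y = -470.741122
det = 65.004·-71.786 − 2.626·49.524 = -4796.427168
x = (1855.517439·-71.786 − 2.626·-470.741122) / -4796.427168 = 27.512981
y = (65.004·-470.741122 − 1855.517439·49.524) / -4796.427168 = 25.538322

x=27.513 y=25.538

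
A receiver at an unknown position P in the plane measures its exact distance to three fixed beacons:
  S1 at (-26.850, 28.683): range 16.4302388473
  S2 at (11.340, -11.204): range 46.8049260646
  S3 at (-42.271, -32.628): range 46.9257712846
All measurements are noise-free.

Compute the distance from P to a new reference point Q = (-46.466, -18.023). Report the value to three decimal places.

35.047

eq1: (x + 26.850)² + (y − 28.683)² = 16.4302388473²
eq2: (x − 11.340)² + (y + 11.204)² = 46.8049260646²
eq3: (x + 42.271)² + (y + 32.628)² = 46.9257712846²
eq2−eq3, eq2−eq1 (x²,y² cancel):
  -107.222·x − 42.848·y = 2585.971702
  -76.380·x + 79.774·y = 3210.260128
det = -107.222·79.774 − -42.848·-76.380 = -11826.258068
x = (2585.971702·79.774 − -42.848·3210.260128) / -11826.258068 = -29.074838
y = (-107.222·3210.260128 − 2585.971702·-76.380) / -11826.258068 = 12.404092
|P − Q| = √((-29.074838 − -46.466)² + (12.404092 − -18.023)²) = 35.046547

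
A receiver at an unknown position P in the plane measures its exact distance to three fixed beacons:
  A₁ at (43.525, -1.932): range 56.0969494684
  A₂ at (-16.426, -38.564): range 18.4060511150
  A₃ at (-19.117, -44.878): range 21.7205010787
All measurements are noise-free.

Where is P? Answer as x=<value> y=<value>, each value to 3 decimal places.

x=1.951 y=-39.595

eq1: (x − 43.525)² + (y + 1.932)² = 56.0969494684²
eq2: (x + 16.426)² + (y + 38.564)² = 18.4060511150²
eq3: (x + 19.117)² + (y + 44.878)² = 21.7205010787²
eq1−eq3, eq1−eq2 (x²,y² cancel):
  -125.284·x − 85.892·y = 3156.423897
  -119.902·x − 73.264·y = 2666.922345
det = -125.284·-73.264 − -85.892·-119.902 = -1119.815608
x = (3156.423897·-73.264 − -85.892·2666.922345) / -1119.815608 = 1.951166
y = (-125.284·2666.922345 − 3156.423897·-119.902) / -1119.815608 = -39.594768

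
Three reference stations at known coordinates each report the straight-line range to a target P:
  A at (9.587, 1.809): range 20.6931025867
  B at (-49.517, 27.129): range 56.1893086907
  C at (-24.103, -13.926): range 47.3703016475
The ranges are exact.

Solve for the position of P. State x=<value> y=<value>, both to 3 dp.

x=6.461 y=22.265

eq1: (x − 9.587)² + (y − 1.809)² = 20.6931025867²
eq2: (x + 49.517)² + (y − 27.129)² = 56.1893086907²
eq3: (x + 24.103)² + (y + 13.926)² = 47.3703016475²
eq1−eq3, eq1−eq2 (x²,y² cancel):
  -67.380·x − 31.470·y = -1136.035949
  -118.208·x + 50.640·y = 363.698964
det = -67.380·50.640 − -31.470·-118.208 = -7132.128960
x = (-1136.035949·50.640 − -31.470·363.698964) / -7132.128960 = 6.461360
y = (-67.380·363.698964 − -1136.035949·-118.208) / -7132.128960 = 22.264681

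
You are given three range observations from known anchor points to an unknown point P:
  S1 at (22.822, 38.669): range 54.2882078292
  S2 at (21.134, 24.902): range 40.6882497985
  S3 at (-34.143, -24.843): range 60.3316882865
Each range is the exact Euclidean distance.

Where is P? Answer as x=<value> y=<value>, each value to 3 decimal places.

eq1: (x − 22.822)² + (y − 38.669)² = 54.2882078292²
eq2: (x − 21.134)² + (y − 24.902)² = 40.6882497985²
eq3: (x + 34.143)² + (y + 24.843)² = 60.3316882865²
eq3−eq1, eq3−eq2 (x²,y² cancel):
  113.930·x + 127.024·y = 925.919249
  110.554·x + 99.490·y = 1268.215402
det = 113.930·99.490 − 127.024·110.554 = -2708.115596
x = (925.919249·99.490 − 127.024·1268.215402) / -2708.115596 = 25.469403
y = (113.930·1268.215402 − 925.919249·110.554) / -2708.115596 = -15.554618

x=25.469 y=-15.555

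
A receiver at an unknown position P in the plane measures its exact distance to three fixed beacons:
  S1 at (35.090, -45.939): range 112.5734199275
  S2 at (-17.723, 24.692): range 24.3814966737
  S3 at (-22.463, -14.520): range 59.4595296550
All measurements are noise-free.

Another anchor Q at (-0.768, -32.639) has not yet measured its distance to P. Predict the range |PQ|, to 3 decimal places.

eq1: (x − 35.090)² + (y + 45.939)² = 112.5734199275²
eq2: (x + 17.723)² + (y − 24.692)² = 24.3814966737²
eq3: (x + 22.463)² + (y + 14.520)² = 59.4595296550²
eq2−eq1, eq2−eq3 (x²,y² cancel):
  105.626·x − 141.262·y = -9660.417266
  -9.480·x − 78.424·y = -3149.361111
det = 105.626·-78.424 − -141.262·-9.480 = -9622.777184
x = (-9660.417266·-78.424 − -141.262·-3149.361111) / -9622.777184 = -32.498260
y = (105.626·-3149.361111 − -9660.417266·-9.480) / -9622.777184 = 44.086563
|P − Q| = √((-32.498260 − -0.768)² + (44.086563 − -32.639)²) = 83.027835

83.028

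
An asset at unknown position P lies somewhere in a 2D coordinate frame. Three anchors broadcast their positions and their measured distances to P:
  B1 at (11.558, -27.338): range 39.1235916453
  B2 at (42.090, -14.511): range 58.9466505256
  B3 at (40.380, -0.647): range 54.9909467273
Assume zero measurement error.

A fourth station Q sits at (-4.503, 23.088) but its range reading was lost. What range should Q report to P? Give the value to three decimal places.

23.548

eq1: (x − 11.558)² + (y + 27.338)² = 39.1235916453²
eq2: (x − 42.090)² + (y + 14.511)² = 58.9466505256²
eq3: (x − 40.380)² + (y + 0.647)² = 54.9909467273²
eq1−eq2, eq1−eq3 (x²,y² cancel):
  61.064·x + 25.654·y = -842.868572
  57.644·x + 53.382·y = -743.339398
det = 61.064·53.382 − 25.654·57.644 = 1780.919272
x = (-842.868572·53.382 − 25.654·-743.339398) / 1780.919272 = -14.556741
y = (61.064·-743.339398 − -842.868572·57.644) / 1780.919272 = 1.794039
|P − Q| = √((-14.556741 − -4.503)² + (1.794039 − 23.088)²) = 23.548046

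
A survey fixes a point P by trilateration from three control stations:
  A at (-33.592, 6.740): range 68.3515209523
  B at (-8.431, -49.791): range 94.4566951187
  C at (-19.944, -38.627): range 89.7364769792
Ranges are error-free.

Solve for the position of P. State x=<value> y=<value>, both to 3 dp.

x=27.392 y=37.609

eq1: (x + 33.592)² + (y − 6.740)² = 68.3515209523²
eq2: (x + 8.431)² + (y + 49.791)² = 94.4566951187²
eq3: (x + 19.944)² + (y + 38.627)² = 89.7364769792²
eq2−eq1, eq2−eq3 (x²,y² cancel):
  -50.322·x + 113.062·y = 2873.761458
  -23.026·x + 22.328·y = 209.014775
det = -50.322·22.328 − 113.062·-23.026 = 1479.775996
x = (2873.761458·22.328 − 113.062·209.014775) / 1479.775996 = 27.391793
y = (-50.322·209.014775 − 2873.761458·-23.026) / 1479.775996 = 37.609199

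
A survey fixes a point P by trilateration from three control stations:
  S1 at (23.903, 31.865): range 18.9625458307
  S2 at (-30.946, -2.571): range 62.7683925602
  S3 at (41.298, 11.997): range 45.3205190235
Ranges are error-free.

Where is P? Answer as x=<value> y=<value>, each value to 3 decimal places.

eq1: (x − 23.903)² + (y − 31.865)² = 18.9625458307²
eq2: (x + 30.946)² + (y + 2.571)² = 62.7683925602²
eq3: (x − 41.298)² + (y − 11.997)² = 45.3205190235²
eq3−eq2, eq3−eq1 (x²,y² cancel):
  -144.488·x − 29.136·y = -2771.109516
  -34.790·x + 39.736·y = 1431.650121
det = -144.488·39.736 − -29.136·-34.790 = -6755.016608
x = (-2771.109516·39.736 − -29.136·1431.650121) / -6755.016608 = 10.125845
y = (-144.488·1431.650121 − -2771.109516·-34.790) / -6755.016608 = 44.894510

x=10.126 y=44.895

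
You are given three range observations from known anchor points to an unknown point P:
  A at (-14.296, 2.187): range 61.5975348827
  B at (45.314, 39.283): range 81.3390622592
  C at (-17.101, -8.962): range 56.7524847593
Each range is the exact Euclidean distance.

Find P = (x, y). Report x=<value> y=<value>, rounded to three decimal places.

eq1: (x + 14.296)² + (y − 2.187)² = 61.5975348827²
eq2: (x − 45.314)² + (y − 39.283)² = 81.3390622592²
eq3: (x + 17.101)² + (y + 8.962)² = 56.7524847593²
eq2−eq3, eq2−eq1 (x²,y² cancel):
  -124.830·x − 96.490·y = 171.447483
  -119.220·x − 74.192·y = -565.567354
det = -124.830·-74.192 − -96.490·-119.220 = -2242.150440
x = (171.447483·-74.192 − -96.490·-565.567354) / -2242.150440 = 30.012092
y = (-124.830·-565.567354 − 171.447483·-119.220) / -2242.150440 = -40.603762

x=30.012 y=-40.604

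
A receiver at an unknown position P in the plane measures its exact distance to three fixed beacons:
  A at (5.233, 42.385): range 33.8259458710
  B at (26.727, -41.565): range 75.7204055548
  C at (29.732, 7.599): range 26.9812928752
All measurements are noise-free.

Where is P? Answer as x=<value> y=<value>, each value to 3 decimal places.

eq1: (x − 5.233)² + (y − 42.385)² = 33.8259458710²
eq2: (x − 26.727)² + (y + 41.565)² = 75.7204055548²
eq3: (x − 29.732)² + (y − 7.599)² = 26.9812928752²
eq3−eq1, eq3−eq2 (x²,y² cancel):
  -48.998·x + 69.572·y = 465.931440
  -6.010·x − 98.328·y = -3505.344523
det = -48.998·-98.328 − 69.572·-6.010 = 5236.003064
x = (465.931440·-98.328 − 69.572·-3505.344523) / 5236.003064 = 37.826510
y = (-48.998·-3505.344523 − 465.931440·-6.010) / 5236.003064 = 33.337475

x=37.827 y=33.337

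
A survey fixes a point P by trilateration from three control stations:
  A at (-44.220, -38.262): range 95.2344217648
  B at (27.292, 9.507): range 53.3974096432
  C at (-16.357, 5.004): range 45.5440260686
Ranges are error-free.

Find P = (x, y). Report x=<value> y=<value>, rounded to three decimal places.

x=-7.816 y=49.740

eq1: (x + 44.220)² + (y + 38.262)² = 95.2344217648²
eq2: (x − 27.292)² + (y − 9.507)² = 53.3974096432²
eq3: (x + 16.357)² + (y − 5.004)² = 45.5440260686²
eq3−eq1, eq3−eq2 (x²,y² cancel):
  -55.726·x − 86.532·y = -3868.539199
  87.298·x + 9.006·y = -234.380198
det = -55.726·9.006 − -86.532·87.298 = 7052.202180
x = (-3868.539199·9.006 − -86.532·-234.380198) / 7052.202180 = -7.816204
y = (-55.726·-234.380198 − -3868.539199·87.298) / 7052.202180 = 49.740038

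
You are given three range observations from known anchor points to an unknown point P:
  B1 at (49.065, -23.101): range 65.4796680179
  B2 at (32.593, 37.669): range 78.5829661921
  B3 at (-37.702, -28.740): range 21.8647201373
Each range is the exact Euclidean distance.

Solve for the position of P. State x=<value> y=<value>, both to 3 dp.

eq1: (x − 49.065)² + (y + 23.101)² = 65.4796680179²
eq2: (x − 32.593)² + (y − 37.669)² = 78.5829661921²
eq3: (x + 37.702)² + (y + 28.740)² = 21.8647201373²
eq1−eq2, eq1−eq3 (x²,y² cancel):
  -32.944·x + 121.540·y = -2347.468868
  -173.534·x − 11.278·y = 3115.918915
det = -32.944·-11.278 − 121.540·-173.534 = 21462.864792
x = (-2347.468868·-11.278 − 121.540·3115.918915) / 21462.864792 = -16.411324
y = (-32.944·3115.918915 − -2347.468868·-173.534) / 21462.864792 = -23.762741

x=-16.411 y=-23.763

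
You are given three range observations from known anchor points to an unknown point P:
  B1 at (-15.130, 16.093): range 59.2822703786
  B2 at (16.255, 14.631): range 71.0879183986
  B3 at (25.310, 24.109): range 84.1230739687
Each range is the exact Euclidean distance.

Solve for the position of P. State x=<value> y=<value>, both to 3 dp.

x=-26.632 y=-42.063

eq1: (x + 15.130)² + (y − 16.093)² = 59.2822703786²
eq2: (x − 16.255)² + (y − 14.631)² = 71.0879183986²
eq3: (x − 25.310)² + (y − 24.109)² = 84.1230739687²
eq2−eq1, eq2−eq3 (x²,y² cancel):
  -62.770·x + 2.924·y = 1548.714924
  18.110·x + 18.956·y = -1279.650637
det = -62.770·18.956 − 2.924·18.110 = -1242.821760
x = (1548.714924·18.956 − 2.924·-1279.650637) / -1242.821760 = -26.632249
y = (-62.770·-1279.650637 − 1548.714924·18.110) / -1242.821760 = -42.062703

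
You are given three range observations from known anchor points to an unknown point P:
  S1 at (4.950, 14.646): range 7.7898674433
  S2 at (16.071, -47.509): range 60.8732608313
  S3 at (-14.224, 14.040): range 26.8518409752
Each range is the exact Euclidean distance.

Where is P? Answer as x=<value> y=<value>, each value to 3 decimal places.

x=12.617 y=13.266

eq1: (x − 4.950)² + (y − 14.646)² = 7.7898674433²
eq2: (x − 16.071)² + (y + 47.509)² = 60.8732608313²
eq3: (x + 14.224)² + (y − 14.040)² = 26.8518409752²
eq2−eq3, eq2−eq1 (x²,y² cancel):
  -60.590·x + 123.098·y = 868.594174
  -22.242·x + 124.310·y = 1368.497543
det = -60.590·124.310 − 123.098·-22.242 = -4793.997184
x = (868.594174·124.310 − 123.098·1368.497543) / -4793.997184 = 12.616688
y = (-60.590·1368.497543 − 868.594174·-22.242) / -4793.997184 = 13.266173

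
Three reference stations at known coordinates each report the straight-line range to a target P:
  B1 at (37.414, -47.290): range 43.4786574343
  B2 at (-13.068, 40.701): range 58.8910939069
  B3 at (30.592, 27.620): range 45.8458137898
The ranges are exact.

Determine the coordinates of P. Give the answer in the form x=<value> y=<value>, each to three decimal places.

x=10.154 y=-13.418

eq1: (x − 37.414)² + (y + 47.290)² = 43.4786574343²
eq2: (x + 13.068)² + (y − 40.701)² = 58.8910939069²
eq3: (x − 30.592)² + (y − 27.620)² = 45.8458137898²
eq3−eq2, eq3−eq1 (x²,y² cancel):
  -87.320·x + 26.162·y = -1237.713139
  13.644·x − 149.820·y = 2148.861622
det = -87.320·-149.820 − 26.162·13.644 = 12725.328072
x = (-1237.713139·-149.820 − 26.162·2148.861622) / 12725.328072 = 10.154211
y = (-87.320·2148.861622 − -1237.713139·13.644) / 12725.328072 = -13.418219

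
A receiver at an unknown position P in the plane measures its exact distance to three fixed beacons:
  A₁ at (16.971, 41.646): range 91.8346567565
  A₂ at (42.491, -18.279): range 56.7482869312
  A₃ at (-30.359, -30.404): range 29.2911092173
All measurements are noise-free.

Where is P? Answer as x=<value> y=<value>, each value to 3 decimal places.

eq1: (x − 16.971)² + (y − 41.646)² = 91.8346567565²
eq2: (x − 42.491)² + (y + 18.279)² = 56.7482869312²
eq3: (x + 30.359)² + (y + 30.404)² = 29.2911092173²
eq3−eq2, eq3−eq1 (x²,y² cancel):
  145.700·x + 24.250·y = -2068.864165
  94.660·x + 144.100·y = -7399.303042
det = 145.700·144.100 − 24.250·94.660 = 18699.865000
x = (-2068.864165·144.100 − 24.250·-7399.303042) / 18699.865000 = -6.347117
y = (145.700·-7399.303042 − -2068.864165·94.660) / 18699.865000 = -47.178938

x=-6.347 y=-47.179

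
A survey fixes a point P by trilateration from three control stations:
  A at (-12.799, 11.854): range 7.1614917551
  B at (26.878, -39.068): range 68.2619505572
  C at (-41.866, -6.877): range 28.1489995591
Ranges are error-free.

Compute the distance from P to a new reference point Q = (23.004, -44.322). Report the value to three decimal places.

69.735

eq1: (x + 12.799)² + (y − 11.854)² = 7.1614917551²
eq2: (x − 26.878)² + (y + 39.068)² = 68.2619505572²
eq3: (x + 41.866)² + (y + 6.877)² = 28.1489995591²
eq2−eq1, eq2−eq3 (x²,y² cancel):
  -79.354·x + 101.844·y = 2664.003139
  -137.488·x + 64.382·y = 3418.647295
det = -79.354·64.382 − 101.844·-137.488 = 8893.358644
x = (2664.003139·64.382 − 101.844·3418.647295) / 8893.358644 = -19.863684
y = (-79.354·3418.647295 − 2664.003139·-137.488) / 8893.358644 = 10.680456
|P − Q| = √((-19.863684 − 23.004)² + (10.680456 − -44.322)²) = 69.734557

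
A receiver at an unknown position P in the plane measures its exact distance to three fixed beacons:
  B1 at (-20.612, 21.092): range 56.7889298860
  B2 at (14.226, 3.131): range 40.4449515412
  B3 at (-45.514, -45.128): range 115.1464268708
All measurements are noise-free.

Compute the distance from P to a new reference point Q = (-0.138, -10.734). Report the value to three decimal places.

eq1: (x + 20.612)² + (y − 21.092)² = 56.7889298860²
eq2: (x − 14.226)² + (y − 3.131)² = 40.4449515412²
eq3: (x + 45.514)² + (y + 45.128)² = 115.1464268708²
eq1−eq3, eq1−eq2 (x²,y² cancel):
  -49.804·x − 132.440·y = -6795.383492
  69.676·x − 35.922·y = 931.643681
det = -49.804·-35.922 − -132.440·69.676 = 11016.948728
x = (-6795.383492·-35.922 − -132.440·931.643681) / 11016.948728 = 33.356845
y = (-49.804·931.643681 − -6795.383492·69.676) / 11016.948728 = 38.765321
|P − Q| = √((33.356845 − -0.138)² + (38.765321 − -10.734)²) = 59.766943

59.767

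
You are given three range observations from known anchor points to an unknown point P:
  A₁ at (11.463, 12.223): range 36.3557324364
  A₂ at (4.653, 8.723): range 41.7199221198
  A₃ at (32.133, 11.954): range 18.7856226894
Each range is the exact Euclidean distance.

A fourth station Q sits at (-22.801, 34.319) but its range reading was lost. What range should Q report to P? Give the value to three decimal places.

eq1: (x − 11.463)² + (y − 12.223)² = 36.3557324364²
eq2: (x − 4.653)² + (y − 8.723)² = 41.7199221198²
eq3: (x − 32.133)² + (y − 11.954)² = 18.7856226894²
eq3−eq1, eq3−eq2 (x²,y² cancel):
  -41.340·x + 0.538·y = -1863.465368
  -54.960·x − 6.462·y = -2465.338949
det = -41.340·-6.462 − 0.538·-54.960 = 296.707560
x = (-1863.465368·-6.462 − 0.538·-2465.338949) / 296.707560 = 45.054685
y = (-41.340·-2465.338949 − -1863.465368·-54.960) / 296.707560 = -1.681604
|P − Q| = √((45.054685 − -22.801)² + (-1.681604 − 34.319)²) = 76.814305

76.814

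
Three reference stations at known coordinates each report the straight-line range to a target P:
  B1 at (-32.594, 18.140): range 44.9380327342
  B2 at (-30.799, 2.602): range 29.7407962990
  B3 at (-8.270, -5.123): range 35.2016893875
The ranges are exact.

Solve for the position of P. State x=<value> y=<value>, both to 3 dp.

eq1: (x + 32.594)² + (y − 18.140)² = 44.9380327342²
eq2: (x + 30.799)² + (y − 2.602)² = 29.7407962990²
eq3: (x + 8.270)² + (y + 5.123)² = 35.2016893875²
eq3−eq2, eq3−eq1 (x²,y² cancel):
  -45.058·x + 15.450·y = 1215.354747
  -48.648·x + 46.526·y = 516.522557
det = -45.058·46.526 − 15.450·-48.648 = -1344.756908
x = (1215.354747·46.526 − 15.450·516.522557) / -1344.756908 = -36.114573
y = (-45.058·516.522557 − 1215.354747·-48.648) / -1344.756908 = -26.659915

x=-36.115 y=-26.660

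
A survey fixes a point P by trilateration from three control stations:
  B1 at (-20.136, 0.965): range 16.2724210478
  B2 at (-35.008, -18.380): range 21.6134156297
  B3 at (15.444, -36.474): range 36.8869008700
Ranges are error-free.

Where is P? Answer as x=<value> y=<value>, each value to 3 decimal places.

eq1: (x + 20.136)² + (y − 0.965)² = 16.2724210478²
eq2: (x + 35.008)² + (y + 18.380)² = 21.6134156297²
eq3: (x − 15.444)² + (y + 36.474)² = 36.8869008700²
eq1−eq2, eq1−eq3 (x²,y² cancel):
  -29.744·x − 38.690·y = 954.646695
  71.160·x − 74.878·y = 66.628322
det = -29.744·-74.878 − -38.690·71.160 = 4980.351632
x = (954.646695·-74.878 − -38.690·66.628322) / 4980.351632 = -13.835205
y = (-29.744·66.628322 − 954.646695·71.160) / 4980.351632 = -14.038055

x=-13.835 y=-14.038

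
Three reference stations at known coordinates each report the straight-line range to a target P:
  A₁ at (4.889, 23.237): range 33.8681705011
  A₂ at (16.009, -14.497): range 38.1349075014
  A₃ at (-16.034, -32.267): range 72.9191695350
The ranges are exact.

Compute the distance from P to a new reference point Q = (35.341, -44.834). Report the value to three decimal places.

eq1: (x − 4.889)² + (y − 23.237)² = 33.8681705011²
eq2: (x − 16.009)² + (y + 14.497)² = 38.1349075014²
eq3: (x + 16.034)² + (y + 32.267)² = 72.9191695350²
eq1−eq2, eq1−eq3 (x²,y² cancel):
  22.240·x − 75.468·y = -404.627597
  -41.846·x − 111.008·y = -3435.764358
det = 22.240·-111.008 − -75.468·-41.846 = -5626.851848
x = (-404.627597·-111.008 − -75.468·-3435.764358) / -5626.851848 = 38.098278
y = (22.240·-3435.764358 − -404.627597·-41.846) / -5626.851848 = 16.588929
|P − Q| = √((38.098278 − 35.341)² + (16.588929 − -44.834)²) = 61.484785

61.485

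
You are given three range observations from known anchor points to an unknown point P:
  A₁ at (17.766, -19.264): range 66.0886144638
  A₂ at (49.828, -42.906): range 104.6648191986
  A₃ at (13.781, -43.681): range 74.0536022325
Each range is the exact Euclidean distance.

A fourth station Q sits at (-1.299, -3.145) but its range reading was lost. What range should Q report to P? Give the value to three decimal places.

43.966

eq1: (x − 17.766)² + (y + 19.264)² = 66.0886144638²
eq2: (x − 49.828)² + (y + 42.906)² = 104.6648191986²
eq3: (x − 13.781)² + (y + 43.681)² = 74.0536022325²
eq2−eq3, eq2−eq1 (x²,y² cancel):
  -72.094·x − 1.550·y = 3244.979676
  -64.124·x + 47.284·y = 2949.997448
det = -72.094·47.284 − -1.550·-64.124 = -3508.284896
x = (3244.979676·47.284 − -1.550·2949.997448) / -3508.284896 = -45.038564
y = (-72.094·2949.997448 − 3244.979676·-64.124) / -3508.284896 = 1.310053
|P − Q| = √((-45.038564 − -1.299)² + (1.310053 − -3.145)²) = 43.965862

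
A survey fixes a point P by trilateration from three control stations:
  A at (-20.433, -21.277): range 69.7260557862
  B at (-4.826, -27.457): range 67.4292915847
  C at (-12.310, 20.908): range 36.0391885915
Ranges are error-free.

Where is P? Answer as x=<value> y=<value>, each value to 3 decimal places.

x=20.917 y=34.865

eq1: (x + 20.433)² + (y + 21.277)² = 69.7260557862²
eq2: (x + 4.826)² + (y + 27.457)² = 67.4292915847²
eq3: (x + 12.310)² + (y − 20.908)² = 36.0391885915²
eq2−eq1, eq2−eq3 (x²,y² cancel):
  -31.214·x + 12.360·y = -221.972399
  -14.968·x + 96.730·y = 3059.389688
det = -31.214·96.730 − 12.360·-14.968 = -2834.325740
x = (-221.972399·96.730 − 12.360·3059.389688) / -2834.325740 = 20.916949
y = (-31.214·3059.389688 − -221.972399·-14.968) / -2834.325740 = 34.864826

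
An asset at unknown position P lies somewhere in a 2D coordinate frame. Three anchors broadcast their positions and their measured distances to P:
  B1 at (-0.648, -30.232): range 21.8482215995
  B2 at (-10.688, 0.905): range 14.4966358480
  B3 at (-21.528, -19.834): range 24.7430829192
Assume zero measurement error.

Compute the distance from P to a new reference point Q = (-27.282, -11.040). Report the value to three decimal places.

eq1: (x + 0.648)² + (y + 30.232)² = 21.8482215995²
eq2: (x + 10.688)² + (y − 0.905)² = 14.4966358480²
eq3: (x + 21.528)² + (y + 19.834)² = 24.7430829192²
eq2−eq1, eq2−eq3 (x²,y² cancel):
  20.080·x − 62.274·y = 532.149023
  -21.680·x − 41.478·y = 339.722270
det = 20.080·-41.478 − -62.274·-21.680 = -2182.978560
x = (532.149023·-41.478 − -62.274·339.722270) / -2182.978560 = 0.419891
y = (20.080·339.722270 − 532.149023·-21.680) / -2182.978560 = -8.409892
|P − Q| = √((0.419891 − -27.282)² + (-8.409892 − -11.040)²) = 27.826466

27.826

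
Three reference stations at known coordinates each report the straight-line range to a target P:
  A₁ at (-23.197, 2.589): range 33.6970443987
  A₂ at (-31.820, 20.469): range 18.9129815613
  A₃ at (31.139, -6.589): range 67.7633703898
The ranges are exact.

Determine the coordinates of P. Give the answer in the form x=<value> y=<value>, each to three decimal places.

eq1: (x + 23.197)² + (y − 2.589)² = 33.6970443987²
eq2: (x + 31.820)² + (y − 20.469)² = 18.9129815613²
eq3: (x − 31.139)² + (y + 6.589)² = 67.7633703898²
eq1−eq2, eq1−eq3 (x²,y² cancel):
  -17.246·x + 35.760·y = 1664.478561
  108.672·x − 18.356·y = -2988.135053
det = -17.246·-18.356 − 35.760·108.672 = -3569.543144
x = (1664.478561·-18.356 − 35.760·-2988.135053) / -3569.543144 = -21.375996
y = (-17.246·-2988.135053 − 1664.478561·108.672) / -3569.543144 = 36.236804

x=-21.376 y=36.237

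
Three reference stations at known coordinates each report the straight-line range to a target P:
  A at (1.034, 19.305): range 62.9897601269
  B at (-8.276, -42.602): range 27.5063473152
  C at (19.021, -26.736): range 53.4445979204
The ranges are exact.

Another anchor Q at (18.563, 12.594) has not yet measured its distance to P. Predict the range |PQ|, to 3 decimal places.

eq1: (x − 1.034)² + (y − 19.305)² = 62.9897601269²
eq2: (x + 8.276)² + (y + 42.602)² = 27.5063473152²
eq3: (x − 19.021)² + (y + 26.736)² = 53.4445979204²
eq2−eq3, eq2−eq1 (x²,y² cancel):
  54.594·x + 31.732·y = -2906.536347
  18.620·x + 123.814·y = -4720.781137
det = 54.594·123.814 − 31.732·18.620 = 6168.651676
x = (-2906.536347·123.814 − 31.732·-4720.781137) / 6168.651676 = -34.054454
y = (54.594·-4720.781137 − -2906.536347·18.620) / 6168.651676 = -33.006665
|P − Q| = √((-34.054454 − 18.563)² + (-33.006665 − 12.594)²) = 69.627703

69.628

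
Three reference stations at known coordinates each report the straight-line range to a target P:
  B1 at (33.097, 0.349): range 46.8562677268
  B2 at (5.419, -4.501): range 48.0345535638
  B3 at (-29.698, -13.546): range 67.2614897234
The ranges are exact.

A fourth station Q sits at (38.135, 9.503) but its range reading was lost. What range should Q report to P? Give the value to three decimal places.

eq1: (x − 33.097)² + (y − 0.349)² = 46.8562677268²
eq2: (x − 5.419)² + (y + 4.501)² = 48.0345535638²
eq3: (x + 29.698)² + (y + 13.546)² = 67.2614897234²
eq3−eq2, eq3−eq1 (x²,y² cancel):
  70.234·x + 18.090·y = 1200.948906
  125.590·x + 27.790·y = 2358.666065
det = 70.234·27.790 − 18.090·125.590 = -320.120240
x = (1200.948906·27.790 − 18.090·2358.666065) / -320.120240 = 29.032525
y = (70.234·2358.666065 − 1200.948906·125.590) / -320.120240 = -46.330652
|P − Q| = √((29.032525 − 38.135)² + (-46.330652 − 9.503)²) = 56.570767

56.571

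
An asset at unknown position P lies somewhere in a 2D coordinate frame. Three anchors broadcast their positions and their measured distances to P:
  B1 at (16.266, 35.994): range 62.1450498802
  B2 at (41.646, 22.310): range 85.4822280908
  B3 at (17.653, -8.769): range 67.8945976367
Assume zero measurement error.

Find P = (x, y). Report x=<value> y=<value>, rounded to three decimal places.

x=-43.807 y=20.081

eq1: (x − 16.266)² + (y − 35.994)² = 62.1450498802²
eq2: (x − 41.646)² + (y − 22.310)² = 85.4822280908²
eq3: (x − 17.653)² + (y + 8.769)² = 67.8945976367²
eq1−eq2, eq1−eq3 (x²,y² cancel):
  50.760·x − 27.368·y = -2773.229471
  2.774·x − 89.526·y = -1919.296186
det = 50.760·-89.526 − -27.368·2.774 = -4468.420928
x = (-2773.229471·-89.526 − -27.368·-1919.296186) / -4468.420928 = -43.807163
y = (50.760·-1919.296186 − -2773.229471·2.774) / -4468.420928 = 20.081039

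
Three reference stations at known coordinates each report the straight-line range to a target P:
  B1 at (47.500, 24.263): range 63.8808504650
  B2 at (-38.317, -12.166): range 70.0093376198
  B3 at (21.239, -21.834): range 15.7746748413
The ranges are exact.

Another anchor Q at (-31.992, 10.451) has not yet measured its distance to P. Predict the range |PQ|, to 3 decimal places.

eq1: (x − 47.500)² + (y − 24.263)² = 63.8808504650²
eq2: (x + 38.317)² + (y + 12.166)² = 70.0093376198²
eq3: (x − 21.239)² + (y + 21.834)² = 15.7746748413²
eq1−eq2, eq1−eq3 (x²,y² cancel):
  -171.634·x − 72.858·y = -2049.283422
  -52.522·x − 92.194·y = 1914.798198
det = -171.634·-92.194 − -72.858·-52.522 = 11996.977120
x = (-2049.283422·-92.194 − -72.858·1914.798198) / 11996.977120 = 27.376897
y = (-171.634·1914.798198 − -2049.283422·-52.522) / 11996.977120 = -36.365572
|P − Q| = √((27.376897 − -31.992)² + (-36.365572 − 10.451)²) = 75.607257

75.607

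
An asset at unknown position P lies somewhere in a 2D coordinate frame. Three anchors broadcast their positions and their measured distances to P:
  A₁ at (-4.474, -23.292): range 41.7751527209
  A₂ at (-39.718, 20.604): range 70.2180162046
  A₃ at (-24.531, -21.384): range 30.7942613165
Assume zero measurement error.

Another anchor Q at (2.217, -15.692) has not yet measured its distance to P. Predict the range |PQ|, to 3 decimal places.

51.785

eq1: (x + 4.474)² + (y + 23.292)² = 41.7751527209²
eq2: (x + 39.718)² + (y − 20.604)² = 70.2180162046²
eq3: (x + 24.531)² + (y + 21.384)² = 30.7942613165²
eq1−eq3, eq1−eq2 (x²,y² cancel):
  -40.114·x + 3.816·y = 1293.388332
  -70.488·x + 87.792·y = -1745.896015
det = -40.114·87.792 − 3.816·-70.488 = -3252.706080
x = (1293.388332·87.792 − 3.816·-1745.896015) / -3252.706080 = -36.957378
y = (-40.114·-1745.896015 − 1293.388332·-70.488) / -3252.706080 = -49.559728
|P − Q| = √((-36.957378 − 2.217)² + (-49.559728 − -15.692)²) = 51.784698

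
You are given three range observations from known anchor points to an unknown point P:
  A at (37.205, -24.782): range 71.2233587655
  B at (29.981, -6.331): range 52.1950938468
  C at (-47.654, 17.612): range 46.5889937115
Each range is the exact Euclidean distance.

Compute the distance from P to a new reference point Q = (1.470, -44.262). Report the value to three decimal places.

eq1: (x − 37.205)² + (y + 24.782)² = 71.2233587655²
eq2: (x − 29.981)² + (y + 6.331)² = 52.1950938468²
eq3: (x + 47.654)² + (y − 17.612)² = 46.5889937115²
eq1−eq3, eq1−eq2 (x²,y² cancel):
  -169.718·x + 84.788·y = 3484.959210
  -14.448·x + 36.902·y = 1289.021385
det = -169.718·36.902 − 84.788·-14.448 = -5037.916612
x = (3484.959210·36.902 − 84.788·1289.021385) / -5037.916612 = -3.832620
y = (-169.718·1289.021385 − 3484.959210·-14.448) / -5037.916612 = 33.430375
|P − Q| = √((-3.832620 − 1.470)² + (33.430375 − -44.262)²) = 77.873120

77.873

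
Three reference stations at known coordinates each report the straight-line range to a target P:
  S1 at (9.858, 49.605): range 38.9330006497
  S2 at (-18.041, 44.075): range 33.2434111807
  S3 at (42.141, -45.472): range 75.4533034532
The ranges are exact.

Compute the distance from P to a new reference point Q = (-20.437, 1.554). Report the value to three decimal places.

eq1: (x − 9.858)² + (y − 49.605)² = 38.9330006497²
eq2: (x + 18.041)² + (y − 44.075)² = 33.2434111807²
eq3: (x − 42.141)² + (y + 45.472)² = 75.4533034532²
eq1−eq3, eq1−eq2 (x²,y² cancel):
  64.566·x − 190.154·y = -2891.691986
  -55.798·x − 11.060·y = 120.901270
det = 64.566·-11.060 − -190.154·-55.798 = -11324.312852
x = (-2891.691986·-11.060 − -190.154·120.901270) / -11324.312852 = -4.854332
y = (64.566·120.901270 − -2891.691986·-55.798) / -11324.312852 = 13.558838
|P − Q| = √((-4.854332 − -20.437)² + (13.558838 − 1.554)²) = 19.670680

19.671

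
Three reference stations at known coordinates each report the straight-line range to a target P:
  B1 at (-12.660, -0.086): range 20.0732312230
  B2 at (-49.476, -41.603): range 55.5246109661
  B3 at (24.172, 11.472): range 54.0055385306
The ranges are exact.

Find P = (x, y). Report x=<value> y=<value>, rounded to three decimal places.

eq1: (x + 12.660)² + (y + 0.086)² = 20.0732312230²
eq2: (x + 49.476)² + (y + 41.603)² = 55.5246109661²
eq3: (x − 24.172)² + (y − 11.472)² = 54.0055385306²
eq3−eq1, eq3−eq2 (x²,y² cancel):
  -73.664·x − 23.116·y = 1958.054208
  -147.296·x − 106.150·y = 3296.407586
det = -73.664·-106.150 − -23.116·-147.296 = 4414.539264
x = (1958.054208·-106.150 − -23.116·3296.407586) / 4414.539264 = -29.821390
y = (-73.664·3296.407586 − 1958.054208·-147.296) / 4414.539264 = 10.326555

x=-29.821 y=10.327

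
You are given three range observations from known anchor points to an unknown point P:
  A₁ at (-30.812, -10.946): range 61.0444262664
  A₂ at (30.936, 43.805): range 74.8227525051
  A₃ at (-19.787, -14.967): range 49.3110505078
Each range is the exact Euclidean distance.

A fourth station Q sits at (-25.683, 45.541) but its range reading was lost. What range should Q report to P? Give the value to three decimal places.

92.773

eq1: (x + 30.812)² + (y + 10.946)² = 61.0444262664²
eq2: (x − 30.936)² + (y − 43.805)² = 74.8227525051²
eq3: (x + 19.787)² + (y + 14.967)² = 49.3110505078²
eq2−eq3, eq2−eq1 (x²,y² cancel):
  -101.446·x − 117.544·y = 906.486927
  -123.496·x − 109.502·y = 65.302453
det = -101.446·-109.502 − -117.544·-123.496 = -3407.673932
x = (906.486927·-109.502 − -117.544·65.302453) / -3407.673932 = 26.876462
y = (-101.446·65.302453 − 906.486927·-123.496) / -3407.673932 = -30.907545
|P − Q| = √((26.876462 − -25.683)² + (-30.907545 − 45.541)²) = 92.773257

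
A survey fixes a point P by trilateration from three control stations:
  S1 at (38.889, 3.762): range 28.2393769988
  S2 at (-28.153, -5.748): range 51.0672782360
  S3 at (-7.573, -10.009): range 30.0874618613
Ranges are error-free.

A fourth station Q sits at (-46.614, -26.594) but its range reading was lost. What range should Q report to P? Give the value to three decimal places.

68.445

eq1: (x − 38.889)² + (y − 3.762)² = 28.2393769988²
eq2: (x + 28.153)² + (y + 5.748)² = 51.0672782360²
eq3: (x + 7.573)² + (y + 10.009)² = 30.0874618613²
eq2−eq3, eq2−eq1 (x²,y² cancel):
  41.160·x − 8.522·y = 1034.511042
  134.084·x + 19.020·y = 2511.280545
det = 41.160·19.020 − -8.522·134.084 = 1925.527048
x = (1034.511042·19.020 − -8.522·2511.280545) / 1925.527048 = 21.333137
y = (41.160·2511.280545 − 1034.511042·134.084) / 1925.527048 = -18.357089
|P − Q| = √((21.333137 − -46.614)² + (-18.357089 − -26.594)²) = 68.444577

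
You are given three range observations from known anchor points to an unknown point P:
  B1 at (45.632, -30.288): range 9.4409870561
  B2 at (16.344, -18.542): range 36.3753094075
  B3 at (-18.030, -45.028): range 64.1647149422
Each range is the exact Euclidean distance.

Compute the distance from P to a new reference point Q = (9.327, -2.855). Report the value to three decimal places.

51.943

eq1: (x − 45.632)² + (y + 30.288)² = 9.4409870561²
eq2: (x − 16.344)² + (y + 18.542)² = 36.3753094075²
eq3: (x + 18.030)² + (y + 45.028)² = 64.1647149422²
eq3−eq2, eq3−eq1 (x²,y² cancel):
  68.748·x + 52.972·y = 1052.277925
  127.324·x + 29.480·y = 4675.019091
det = 68.748·29.480 − 52.972·127.324 = -4717.915888
x = (1052.277925·29.480 − 52.972·4675.019091) / -4717.915888 = 45.915180
y = (68.748·4675.019091 − 1052.277925·127.324) / -4717.915888 = -39.724739
|P − Q| = √((45.915180 − 9.327)² + (-39.724739 − -2.855)²) = 51.942974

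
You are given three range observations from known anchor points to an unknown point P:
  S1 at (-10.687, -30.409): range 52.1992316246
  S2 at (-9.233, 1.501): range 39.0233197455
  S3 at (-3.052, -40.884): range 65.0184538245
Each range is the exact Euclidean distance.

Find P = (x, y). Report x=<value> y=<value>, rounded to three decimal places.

eq1: (x + 10.687)² + (y + 30.409)² = 52.1992316246²
eq2: (x + 9.233)² + (y − 1.501)² = 39.0233197455²
eq3: (x + 3.052)² + (y + 40.884)² = 65.0184538245²
eq1−eq2, eq1−eq3 (x²,y² cancel):
  2.908·x + 63.820·y = 250.522338
  15.270·x − 20.950·y = -860.742646
det = 2.908·-20.950 − 63.820·15.270 = -1035.454000
x = (250.522338·-20.950 − 63.820·-860.742646) / -1035.454000 = -47.982965
y = (2.908·-860.742646 − 250.522338·15.270) / -1035.454000 = 6.111827

x=-47.983 y=6.112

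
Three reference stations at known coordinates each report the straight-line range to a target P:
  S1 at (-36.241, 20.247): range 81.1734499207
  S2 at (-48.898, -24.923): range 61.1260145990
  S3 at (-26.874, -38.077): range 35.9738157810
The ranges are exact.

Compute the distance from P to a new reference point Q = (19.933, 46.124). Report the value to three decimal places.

94.918

eq1: (x + 36.241)² + (y − 20.247)² = 81.1734499207²
eq2: (x + 48.898)² + (y + 24.923)² = 61.1260145990²
eq3: (x + 26.874)² + (y + 38.077)² = 35.9738157810²
eq2−eq3, eq2−eq1 (x²,y² cancel):
  44.048·x − 26.308·y = 1602.173711
  25.314·x + 90.340·y = -4141.558554
det = 44.048·90.340 − -26.308·25.314 = 4645.257032
x = (1602.173711·90.340 − -26.308·-4141.558554) / 4645.257032 = 7.703395
y = (44.048·-4141.558554 − 1602.173711·25.314) / 4645.257032 = -48.002682
|P − Q| = √((7.703395 − 19.933)² + (-48.002682 − 46.124)²) = 94.917836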